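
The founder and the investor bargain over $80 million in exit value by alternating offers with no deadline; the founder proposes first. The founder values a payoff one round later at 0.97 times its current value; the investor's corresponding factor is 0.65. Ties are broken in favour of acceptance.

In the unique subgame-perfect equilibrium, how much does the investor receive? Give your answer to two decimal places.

In a stationary SPE each proposer offers the other exactly their discounted continuation value.
If the founder keeps x when proposing and the investor keeps y when proposing, then x = 80 − 0.65y and y = 80 − 0.97x.
Solving: x = 80(1 − 0.65) / (1 − 0.97·0.65) = 28 / 0.3695 ≈ 75.7781.
The investor gets 80 − 75.7781 ≈ 4.2219.

4.22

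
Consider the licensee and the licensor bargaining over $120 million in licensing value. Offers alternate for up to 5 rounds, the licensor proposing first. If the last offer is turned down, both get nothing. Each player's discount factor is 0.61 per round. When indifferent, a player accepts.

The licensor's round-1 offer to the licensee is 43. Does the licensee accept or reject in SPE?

Round 5 (the licensor proposes): rejection yields 0 for the licensee; the licensor offers 0 and keeps 120.
Round 4 (the licensee proposes): the licensor can get 120 next round, worth 0.61 × 120 = 73.2 now; the licensee offers that and keeps 46.8.
Round 3 (the licensor proposes): the licensee can get 46.8 next round, worth 0.61 × 46.8 = 28.548 now, so the licensor offers 28.548, keeping 91.452.
Round 2 (the licensee proposes): the licensor can get 91.452 next round, worth 0.61 × 91.452 = 55.78572 now; the licensee offers that and keeps 64.21428.
So by rejecting in round 1, the licensee gets 64.21428 next round, worth 0.61 × 64.21428 = 39.1707108 now.
Offer 43 ≥ 39.1707108, so the licensee accepts.

Accept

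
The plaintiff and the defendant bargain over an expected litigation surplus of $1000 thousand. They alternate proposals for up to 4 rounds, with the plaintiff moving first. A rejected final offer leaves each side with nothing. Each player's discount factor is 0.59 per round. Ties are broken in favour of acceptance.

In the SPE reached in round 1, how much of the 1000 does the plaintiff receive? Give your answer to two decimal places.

552.72

Round 4 (the defendant proposes): the plaintiff will accept anything ≥ 0, so the defendant offers 0 and keeps 1000.
Round 3 (the plaintiff proposes): the defendant can get 1000 next round, worth 0.59 × 1000 = 590 now. The plaintiff offers 590 and keeps 1000 − 590 = 410.
Round 2 (the defendant proposes): the plaintiff can get 410 next round, worth 0.59 × 410 = 241.9 now. The defendant offers 241.9 and keeps 1000 − 241.9 = 758.1.
Round 1 (the plaintiff proposes): the defendant can get 758.1 next round, worth 0.59 × 758.1 = 447.279 now, so the plaintiff offers 447.279, keeping 552.721.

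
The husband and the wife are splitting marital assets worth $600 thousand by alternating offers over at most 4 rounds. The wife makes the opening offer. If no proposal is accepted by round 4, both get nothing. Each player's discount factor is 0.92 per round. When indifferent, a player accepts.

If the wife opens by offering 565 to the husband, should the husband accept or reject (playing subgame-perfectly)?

Round 4 (the husband proposes): rejection yields 0 for the wife; the husband offers 0 and keeps 600.
Round 3 (the wife proposes): the husband can get 600 next round, worth 0.92 × 600 = 552 now, so the wife offers 552, keeping 48.
Round 2 (the husband proposes): the wife can get 48 next round, worth 0.92 × 48 = 44.16 now. The husband offers 44.16 and keeps 600 − 44.16 = 555.84.
So by rejecting in round 1, the husband gets 555.84 next round, worth 0.92 × 555.84 = 511.3728 now.
Offer 565 ≥ 511.3728, so the husband accepts.

Accept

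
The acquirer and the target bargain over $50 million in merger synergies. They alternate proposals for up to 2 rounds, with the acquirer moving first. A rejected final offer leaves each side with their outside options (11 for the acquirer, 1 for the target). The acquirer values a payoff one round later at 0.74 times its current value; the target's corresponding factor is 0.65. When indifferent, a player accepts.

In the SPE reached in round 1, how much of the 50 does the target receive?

Solve by backward induction from round 2.
Round 2 (the target proposes): the acquirer gets 11 if talks fail, so the target offers 11 and keeps 39.
Round 1 (the acquirer proposes): the target can get 39 next round, worth 0.65 × 39 = 25.35 now; the acquirer offers that and keeps 24.65.

25.35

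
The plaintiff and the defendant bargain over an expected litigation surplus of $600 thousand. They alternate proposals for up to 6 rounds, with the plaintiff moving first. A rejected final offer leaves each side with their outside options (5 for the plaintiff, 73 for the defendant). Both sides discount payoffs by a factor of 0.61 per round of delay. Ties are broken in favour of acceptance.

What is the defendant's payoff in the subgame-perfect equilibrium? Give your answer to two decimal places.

Round 6 (the defendant proposes): the plaintiff gets 5 if talks fail, so the defendant offers 5 and keeps 595.
Round 5 (the plaintiff proposes): the defendant can get 595 next round, worth 0.61 × 595 = 362.95 now. The plaintiff offers 362.95 and keeps 600 − 362.95 = 237.05.
Round 4 (the defendant proposes): the plaintiff can get 237.05 next round, worth 0.61 × 237.05 = 144.6005 now. The defendant offers 144.6005 and keeps 600 − 144.6005 = 455.3995.
Round 3 (the plaintiff proposes): the defendant can get 455.3995 next round, worth 0.61 × 455.3995 = 277.793695 now. The plaintiff offers 277.793695 and keeps 600 − 277.793695 = 322.206305.
Round 2 (the defendant proposes): the plaintiff can get 322.206305 next round, worth 0.61 × 322.206305 = 196.54584605 now. The defendant offers 196.54584605 and keeps 600 − 196.54584605 = 403.45415395.
Round 1 (the plaintiff proposes): the defendant can get 403.45415395 next round, worth 0.61 × 403.45415395 = 246.1070339095 now; the plaintiff offers that and keeps 353.8929660905.

246.11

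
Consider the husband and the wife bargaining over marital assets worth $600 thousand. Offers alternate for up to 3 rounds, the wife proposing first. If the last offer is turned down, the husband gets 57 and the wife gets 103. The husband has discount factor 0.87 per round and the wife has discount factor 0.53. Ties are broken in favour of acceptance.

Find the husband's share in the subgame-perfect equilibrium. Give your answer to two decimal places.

Round 3 (the wife proposes): the husband gets 57 if talks fail, so the wife offers 57 and keeps 543.
Round 2 (the husband proposes): the wife can get 543 next round, worth 0.53 × 543 = 287.79 now; the husband offers that and keeps 312.21.
Round 1 (the wife proposes): the husband can get 312.21 next round, worth 0.87 × 312.21 = 271.6227 now, so the wife offers 271.6227, keeping 328.3773.

271.62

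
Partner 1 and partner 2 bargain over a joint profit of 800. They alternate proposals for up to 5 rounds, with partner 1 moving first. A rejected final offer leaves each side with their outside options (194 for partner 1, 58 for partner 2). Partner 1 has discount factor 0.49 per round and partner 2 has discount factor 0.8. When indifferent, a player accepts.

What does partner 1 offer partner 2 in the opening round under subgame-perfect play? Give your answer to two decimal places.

Work backward from the last round.
Round 5 (partner 1 proposes): partner 2 gets 58 if talks fail, so partner 1 offers 58 and keeps 742.
Round 4 (partner 2 proposes): partner 1 can get 742 next round, worth 0.49 × 742 = 363.58 now; partner 2 offers that and keeps 436.42.
Round 3 (partner 1 proposes): partner 2 can get 436.42 next round, worth 0.8 × 436.42 = 349.136 now, so partner 1 offers 349.136, keeping 450.864.
Round 2 (partner 2 proposes): partner 1 can get 450.864 next round, worth 0.49 × 450.864 = 220.92336 now; partner 2 offers that and keeps 579.07664.
Round 1 (partner 1 proposes): partner 2 can get 579.07664 next round, worth 0.8 × 579.07664 = 463.261312 now, so partner 1 offers 463.261312, keeping 336.738688.

463.26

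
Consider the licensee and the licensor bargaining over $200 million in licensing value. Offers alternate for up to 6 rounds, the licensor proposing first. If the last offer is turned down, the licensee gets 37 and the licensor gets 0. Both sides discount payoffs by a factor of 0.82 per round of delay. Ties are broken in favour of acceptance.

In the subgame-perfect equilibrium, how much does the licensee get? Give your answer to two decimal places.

123.52

Round 6 (the licensee proposes): rejection yields 0 for the licensor; the licensee offers 0 and keeps 200.
Round 5 (the licensor proposes): the licensee can get 200 next round, worth 0.82 × 200 = 164 now; the licensor offers that and keeps 36.
Round 4 (the licensee proposes): the licensor can get 36 next round, worth 0.82 × 36 = 29.52 now; the licensee offers that and keeps 170.48.
Round 3 (the licensor proposes): the licensee can get 170.48 next round, worth 0.82 × 170.48 = 139.7936 now, so the licensor offers 139.7936, keeping 60.2064.
Round 2 (the licensee proposes): the licensor can get 60.2064 next round, worth 0.82 × 60.2064 = 49.369248 now; the licensee offers that and keeps 150.630752.
Round 1 (the licensor proposes): the licensee can get 150.630752 next round, worth 0.82 × 150.630752 = 123.51721664 now, so the licensor offers 123.51721664, keeping 76.48278336.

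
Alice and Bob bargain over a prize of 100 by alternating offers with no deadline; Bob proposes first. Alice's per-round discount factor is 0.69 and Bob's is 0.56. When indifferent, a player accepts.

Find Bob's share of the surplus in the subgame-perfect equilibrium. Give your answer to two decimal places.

50.52

In a stationary SPE each proposer offers the other exactly their discounted continuation value.
If Bob keeps x when proposing and Alice keeps y when proposing, then x = 100 − 0.69y and y = 100 − 0.56x.
Solving: x = 100(1 − 0.69) / (1 − 0.56·0.69) = 31 / 0.6136 ≈ 50.5215.
Alice gets 100 − 50.5215 ≈ 49.4785.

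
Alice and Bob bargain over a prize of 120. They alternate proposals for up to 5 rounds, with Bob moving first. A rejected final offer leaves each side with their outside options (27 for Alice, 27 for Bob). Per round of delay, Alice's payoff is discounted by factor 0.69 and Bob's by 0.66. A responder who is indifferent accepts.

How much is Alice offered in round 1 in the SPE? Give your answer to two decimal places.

Round 5 (Bob proposes): Alice gets 27 if talks fail, so Bob offers 27 and keeps 93.
Round 4 (Alice proposes): Bob can get 93 next round, worth 0.66 × 93 = 61.38 now; Alice offers that and keeps 58.62.
Round 3 (Bob proposes): Alice can get 58.62 next round, worth 0.69 × 58.62 = 40.4478 now, so Bob offers 40.4478, keeping 79.5522.
Round 2 (Alice proposes): Bob can get 79.5522 next round, worth 0.66 × 79.5522 = 52.504452 now; Alice offers that and keeps 67.495548.
Round 1 (Bob proposes): Alice can get 67.495548 next round, worth 0.69 × 67.495548 = 46.57192812 now. Bob offers 46.57192812 and keeps 120 − 46.57192812 = 73.42807188.

46.57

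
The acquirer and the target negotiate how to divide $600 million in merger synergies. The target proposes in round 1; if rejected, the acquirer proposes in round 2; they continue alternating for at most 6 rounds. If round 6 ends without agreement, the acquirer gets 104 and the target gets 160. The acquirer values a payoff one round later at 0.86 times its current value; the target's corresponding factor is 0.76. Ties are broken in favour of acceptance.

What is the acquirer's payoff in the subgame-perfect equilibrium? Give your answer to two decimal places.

366.43

Round 6 (the acquirer proposes): the target gets 160 if talks fail, so the acquirer offers 160 and keeps 440.
Round 5 (the target proposes): the acquirer can get 440 next round, worth 0.86 × 440 = 378.4 now; the target offers that and keeps 221.6.
Round 4 (the acquirer proposes): the target can get 221.6 next round, worth 0.76 × 221.6 = 168.416 now, so the acquirer offers 168.416, keeping 431.584.
Round 3 (the target proposes): the acquirer can get 431.584 next round, worth 0.86 × 431.584 = 371.16224 now; the target offers that and keeps 228.83776.
Round 2 (the acquirer proposes): the target can get 228.83776 next round, worth 0.76 × 228.83776 = 173.9166976 now. The acquirer offers 173.9166976 and keeps 600 − 173.9166976 = 426.0833024.
Round 1 (the target proposes): the acquirer can get 426.0833024 next round, worth 0.86 × 426.0833024 = 366.431640064 now, so the target offers 366.431640064, keeping 233.568359936.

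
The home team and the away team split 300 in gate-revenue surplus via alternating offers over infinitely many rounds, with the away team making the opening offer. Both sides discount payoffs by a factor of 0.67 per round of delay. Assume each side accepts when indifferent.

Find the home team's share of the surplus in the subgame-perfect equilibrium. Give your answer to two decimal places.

120.36

When the away team proposes, the home team accepts any offer worth at least 0.67 times what the home team would get by proposing next round; and vice versa.
This gives x = 300 − 0.67y and y = 300 − 0.67x, where x and y are each side's share when it proposes.
Hence (1 − 0.67·0.67)x = 300(1 − 0.67), i.e. 0.5511·x = 99.
x ≈ 179.6407; the home team's share is 300 − x ≈ 120.3593.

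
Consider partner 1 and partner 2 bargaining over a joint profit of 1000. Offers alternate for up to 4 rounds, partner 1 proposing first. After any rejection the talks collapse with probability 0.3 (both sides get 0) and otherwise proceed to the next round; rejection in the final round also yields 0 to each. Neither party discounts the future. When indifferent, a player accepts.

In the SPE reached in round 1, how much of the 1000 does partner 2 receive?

553

Round 4 (partner 2 proposes): partner 1 will accept anything ≥ 0, so partner 2 offers 0 and keeps 1000.
Round 3 (partner 1 proposes): rejecting gives partner 2 an expected 0.7 × 1000 = 700, so partner 1 offers 700, keeping 300.
Round 2 (partner 2 proposes): rejecting gives partner 1 an expected 0.7 × 300 = 210; partner 2 offers that and keeps 790.
Round 1 (partner 1 proposes): rejecting gives partner 2 an expected 0.7 × 790 = 553; partner 1 offers that and keeps 447.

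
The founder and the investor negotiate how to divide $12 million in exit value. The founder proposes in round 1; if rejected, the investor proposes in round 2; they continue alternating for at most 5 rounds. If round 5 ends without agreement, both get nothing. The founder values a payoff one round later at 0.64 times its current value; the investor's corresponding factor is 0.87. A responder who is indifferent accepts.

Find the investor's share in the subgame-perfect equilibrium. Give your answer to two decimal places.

Round 5 (the founder proposes): the investor will accept anything ≥ 0, so the founder offers 0 and keeps 12.
Round 4 (the investor proposes): the founder can get 12 next round, worth 0.64 × 12 = 7.68 now, so the investor offers 7.68, keeping 4.32.
Round 3 (the founder proposes): the investor can get 4.32 next round, worth 0.87 × 4.32 = 3.7584 now, so the founder offers 3.7584, keeping 8.2416.
Round 2 (the investor proposes): the founder can get 8.2416 next round, worth 0.64 × 8.2416 = 5.274624 now, so the investor offers 5.274624, keeping 6.725376.
Round 1 (the founder proposes): the investor can get 6.725376 next round, worth 0.87 × 6.725376 = 5.85107712 now, so the founder offers 5.85107712, keeping 6.14892288.

5.85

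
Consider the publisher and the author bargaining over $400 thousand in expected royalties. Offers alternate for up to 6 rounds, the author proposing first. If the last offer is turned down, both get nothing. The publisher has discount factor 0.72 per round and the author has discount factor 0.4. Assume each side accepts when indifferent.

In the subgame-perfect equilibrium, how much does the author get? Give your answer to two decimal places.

Round 6 (the publisher proposes): rejection yields 0 for the author; the publisher offers 0 and keeps 400.
Round 5 (the author proposes): the publisher can get 400 next round, worth 0.72 × 400 = 288 now; the author offers that and keeps 112.
Round 4 (the publisher proposes): the author can get 112 next round, worth 0.4 × 112 = 44.8 now; the publisher offers that and keeps 355.2.
Round 3 (the author proposes): the publisher can get 355.2 next round, worth 0.72 × 355.2 = 255.744 now; the author offers that and keeps 144.256.
Round 2 (the publisher proposes): the author can get 144.256 next round, worth 0.4 × 144.256 = 57.7024 now. The publisher offers 57.7024 and keeps 400 − 57.7024 = 342.2976.
Round 1 (the author proposes): the publisher can get 342.2976 next round, worth 0.72 × 342.2976 = 246.454272 now, so the author offers 246.454272, keeping 153.545728.

153.55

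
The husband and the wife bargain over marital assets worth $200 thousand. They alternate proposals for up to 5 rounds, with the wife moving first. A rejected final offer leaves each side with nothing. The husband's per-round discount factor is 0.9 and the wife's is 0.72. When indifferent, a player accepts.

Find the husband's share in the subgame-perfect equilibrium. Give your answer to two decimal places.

Round 5 (the wife proposes): rejection yields 0 for the husband; the wife offers 0 and keeps 200.
Round 4 (the husband proposes): the wife can get 200 next round, worth 0.72 × 200 = 144 now. The husband offers 144 and keeps 200 − 144 = 56.
Round 3 (the wife proposes): the husband can get 56 next round, worth 0.9 × 56 = 50.4 now; the wife offers that and keeps 149.6.
Round 2 (the husband proposes): the wife can get 149.6 next round, worth 0.72 × 149.6 = 107.712 now; the husband offers that and keeps 92.288.
Round 1 (the wife proposes): the husband can get 92.288 next round, worth 0.9 × 92.288 = 83.0592 now. The wife offers 83.0592 and keeps 200 − 83.0592 = 116.9408.

83.06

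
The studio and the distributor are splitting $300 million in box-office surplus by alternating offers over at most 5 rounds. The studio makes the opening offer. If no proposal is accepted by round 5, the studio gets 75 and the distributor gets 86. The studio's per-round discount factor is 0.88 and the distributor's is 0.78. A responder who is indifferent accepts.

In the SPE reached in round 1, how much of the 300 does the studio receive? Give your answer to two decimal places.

Round 5 (the studio proposes): the distributor gets 86 if talks fail, so the studio offers 86 and keeps 214.
Round 4 (the distributor proposes): the studio can get 214 next round, worth 0.88 × 214 = 188.32 now. The distributor offers 188.32 and keeps 300 − 188.32 = 111.68.
Round 3 (the studio proposes): the distributor can get 111.68 next round, worth 0.78 × 111.68 = 87.1104 now, so the studio offers 87.1104, keeping 212.8896.
Round 2 (the distributor proposes): the studio can get 212.8896 next round, worth 0.88 × 212.8896 = 187.342848 now, so the distributor offers 187.342848, keeping 112.657152.
Round 1 (the studio proposes): the distributor can get 112.657152 next round, worth 0.78 × 112.657152 = 87.87257856 now; the studio offers that and keeps 212.12742144.

212.13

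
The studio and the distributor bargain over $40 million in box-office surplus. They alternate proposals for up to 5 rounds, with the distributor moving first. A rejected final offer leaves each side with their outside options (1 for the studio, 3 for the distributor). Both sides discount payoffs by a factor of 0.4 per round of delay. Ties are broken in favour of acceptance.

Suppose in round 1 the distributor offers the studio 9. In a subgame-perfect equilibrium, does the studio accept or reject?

Work out the studio's continuation value if the offer is rejected.
Round 5 (the distributor proposes): the studio gets 1 if talks fail, so the distributor offers 1 and keeps 39.
Round 4 (the studio proposes): the distributor can get 39 next round, worth 0.4 × 39 = 15.6 now. The studio offers 15.6 and keeps 40 − 15.6 = 24.4.
Round 3 (the distributor proposes): the studio can get 24.4 next round, worth 0.4 × 24.4 = 9.76 now; the distributor offers that and keeps 30.24.
Round 2 (the studio proposes): the distributor can get 30.24 next round, worth 0.4 × 30.24 = 12.096 now, so the studio offers 12.096, keeping 27.904.
So by rejecting in round 1, the studio gets 27.904 next round, worth 0.4 × 27.904 = 11.1616 now.
Offer 9 < 11.1616, so the studio rejects.

Reject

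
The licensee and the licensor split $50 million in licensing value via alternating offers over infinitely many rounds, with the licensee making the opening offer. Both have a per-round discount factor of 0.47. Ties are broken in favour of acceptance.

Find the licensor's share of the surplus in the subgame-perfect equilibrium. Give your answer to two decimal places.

In a stationary SPE each proposer offers the other exactly their discounted continuation value.
If the licensee keeps x when proposing and the licensor keeps y when proposing, then x = 50 − 0.47y and y = 50 − 0.47x.
Solving: x = 50(1 − 0.47) / (1 − 0.47·0.47) = 26.5 / 0.7791 ≈ 34.0136.
The licensor gets 50 − 34.0136 ≈ 15.9864.

15.99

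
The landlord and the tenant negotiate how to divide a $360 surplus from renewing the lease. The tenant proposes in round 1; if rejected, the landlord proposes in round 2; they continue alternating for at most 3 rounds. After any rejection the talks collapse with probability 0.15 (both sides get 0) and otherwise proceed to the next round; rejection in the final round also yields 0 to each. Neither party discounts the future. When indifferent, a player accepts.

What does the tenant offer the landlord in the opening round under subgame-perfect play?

Round 3 (the tenant proposes): rejection yields 0 for the landlord; the tenant offers 0 and keeps 360.
Round 2 (the landlord proposes): rejecting gives the tenant an expected 0.85 × 360 = 306. The landlord offers 306 and keeps 360 − 306 = 54.
Round 1 (the tenant proposes): rejecting gives the landlord an expected 0.85 × 54 = 45.9. The tenant offers 45.9 and keeps 360 − 45.9 = 314.1.

45.9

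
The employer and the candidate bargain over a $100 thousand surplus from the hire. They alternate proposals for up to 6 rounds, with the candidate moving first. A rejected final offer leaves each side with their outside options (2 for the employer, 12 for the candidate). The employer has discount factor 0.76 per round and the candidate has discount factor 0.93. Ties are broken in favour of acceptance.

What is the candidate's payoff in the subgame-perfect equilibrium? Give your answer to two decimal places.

57.51

Round 6 (the employer proposes): the candidate gets 12 if talks fail, so the employer offers 12 and keeps 88.
Round 5 (the candidate proposes): the employer can get 88 next round, worth 0.76 × 88 = 66.88 now; the candidate offers that and keeps 33.12.
Round 4 (the employer proposes): the candidate can get 33.12 next round, worth 0.93 × 33.12 = 30.8016 now, so the employer offers 30.8016, keeping 69.1984.
Round 3 (the candidate proposes): the employer can get 69.1984 next round, worth 0.76 × 69.1984 = 52.590784 now, so the candidate offers 52.590784, keeping 47.409216.
Round 2 (the employer proposes): the candidate can get 47.409216 next round, worth 0.93 × 47.409216 = 44.09057088 now. The employer offers 44.09057088 and keeps 100 − 44.09057088 = 55.90942912.
Round 1 (the candidate proposes): the employer can get 55.90942912 next round, worth 0.76 × 55.90942912 = 42.4911661312 now, so the candidate offers 42.4911661312, keeping 57.5088338688.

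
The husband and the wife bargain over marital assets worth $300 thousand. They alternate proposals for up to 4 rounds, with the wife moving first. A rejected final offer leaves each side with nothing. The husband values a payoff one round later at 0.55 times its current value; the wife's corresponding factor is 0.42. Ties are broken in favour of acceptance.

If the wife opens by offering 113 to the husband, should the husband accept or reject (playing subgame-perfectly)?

Round 4 (the husband proposes): the wife will accept anything ≥ 0, so the husband offers 0 and keeps 300.
Round 3 (the wife proposes): the husband can get 300 next round, worth 0.55 × 300 = 165 now. The wife offers 165 and keeps 300 − 165 = 135.
Round 2 (the husband proposes): the wife can get 135 next round, worth 0.42 × 135 = 56.7 now; the husband offers that and keeps 243.3.
So by rejecting in round 1, the husband gets 243.3 next round, worth 0.55 × 243.3 = 133.815 now.
Offer 113 < 133.815, so the husband rejects.

Reject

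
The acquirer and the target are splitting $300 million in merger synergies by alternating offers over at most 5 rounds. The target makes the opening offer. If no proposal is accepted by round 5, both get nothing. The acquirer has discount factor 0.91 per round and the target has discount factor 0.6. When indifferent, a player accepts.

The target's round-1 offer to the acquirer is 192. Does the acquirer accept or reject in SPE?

Round 5 (the target proposes): rejection yields 0 for the acquirer; the target offers 0 and keeps 300.
Round 4 (the acquirer proposes): the target can get 300 next round, worth 0.6 × 300 = 180 now; the acquirer offers that and keeps 120.
Round 3 (the target proposes): the acquirer can get 120 next round, worth 0.91 × 120 = 109.2 now. The target offers 109.2 and keeps 300 − 109.2 = 190.8.
Round 2 (the acquirer proposes): the target can get 190.8 next round, worth 0.6 × 190.8 = 114.48 now, so the acquirer offers 114.48, keeping 185.52.
So by rejecting in round 1, the acquirer gets 185.52 next round, worth 0.91 × 185.52 = 168.8232 now.
Offer 192 ≥ 168.8232, so the acquirer accepts.

Accept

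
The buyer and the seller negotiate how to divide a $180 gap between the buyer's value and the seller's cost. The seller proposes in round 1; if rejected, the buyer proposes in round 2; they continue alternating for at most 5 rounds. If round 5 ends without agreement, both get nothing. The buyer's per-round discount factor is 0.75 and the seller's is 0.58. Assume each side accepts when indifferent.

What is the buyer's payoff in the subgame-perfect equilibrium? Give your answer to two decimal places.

81.36

Solve by backward induction from round 5.
Round 5 (the seller proposes): the buyer will accept anything ≥ 0, so the seller offers 0 and keeps 180.
Round 4 (the buyer proposes): the seller can get 180 next round, worth 0.58 × 180 = 104.4 now. The buyer offers 104.4 and keeps 180 − 104.4 = 75.6.
Round 3 (the seller proposes): the buyer can get 75.6 next round, worth 0.75 × 75.6 = 56.7 now. The seller offers 56.7 and keeps 180 − 56.7 = 123.3.
Round 2 (the buyer proposes): the seller can get 123.3 next round, worth 0.58 × 123.3 = 71.514 now, so the buyer offers 71.514, keeping 108.486.
Round 1 (the seller proposes): the buyer can get 108.486 next round, worth 0.75 × 108.486 = 81.3645 now. The seller offers 81.3645 and keeps 180 − 81.3645 = 98.6355.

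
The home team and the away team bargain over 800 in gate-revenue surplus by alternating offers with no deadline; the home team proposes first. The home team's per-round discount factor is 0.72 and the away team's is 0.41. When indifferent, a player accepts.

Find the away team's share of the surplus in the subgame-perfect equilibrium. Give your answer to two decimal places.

In a stationary SPE each proposer offers the other exactly their discounted continuation value.
If the home team keeps x when proposing and the away team keeps y when proposing, then x = 800 − 0.41y and y = 800 − 0.72x.
Solving: x = 800(1 − 0.41) / (1 − 0.72·0.41) = 472 / 0.7048 ≈ 669.6935.
The away team gets 800 − 669.6935 ≈ 130.3065.

130.31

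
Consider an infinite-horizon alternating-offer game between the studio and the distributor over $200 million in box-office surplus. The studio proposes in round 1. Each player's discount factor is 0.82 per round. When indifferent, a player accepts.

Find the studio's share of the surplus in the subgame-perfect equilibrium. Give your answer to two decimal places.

109.89

When the studio proposes, the distributor accepts any offer worth at least 0.82 times what the distributor would get by proposing next round; and vice versa.
This gives x = 200 − 0.82y and y = 200 − 0.82x, where x and y are each side's share when it proposes.
Hence (1 − 0.82·0.82)x = 200(1 − 0.82), i.e. 0.3276·x = 36.
x ≈ 109.8901; the distributor's share is 200 − x ≈ 90.1099.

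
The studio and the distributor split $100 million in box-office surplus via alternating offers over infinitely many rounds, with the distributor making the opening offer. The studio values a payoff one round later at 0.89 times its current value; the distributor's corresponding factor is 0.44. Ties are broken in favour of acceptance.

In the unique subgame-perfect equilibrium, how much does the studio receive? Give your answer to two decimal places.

Let x be the distributor's share when the distributor proposes and y be the studio's share when the studio proposes.
The studio accepts iff offered ≥ 0.89·y, so x = 100 − 0.89y. Symmetrically y = 100 − 0.44x.
Substituting: x = 100 − 0.89(100 − 0.44x), giving x(1 − 0.44·0.89) = 100(1 − 0.89).
So x = 100 × 0.11 / 0.6084 ≈ 18.0802, and the studio receives 100 − x ≈ 81.9198.

81.92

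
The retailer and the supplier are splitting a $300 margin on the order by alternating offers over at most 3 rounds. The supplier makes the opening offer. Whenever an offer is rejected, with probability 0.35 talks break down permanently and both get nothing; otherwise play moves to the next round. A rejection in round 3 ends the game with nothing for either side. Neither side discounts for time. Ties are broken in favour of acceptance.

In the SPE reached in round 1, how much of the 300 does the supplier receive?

Round 3 (the supplier proposes): rejection yields 0 for the retailer; the supplier offers 0 and keeps 300.
Round 2 (the retailer proposes): rejecting gives the supplier an expected 0.65 × 300 = 195. The retailer offers 195 and keeps 300 − 195 = 105.
Round 1 (the supplier proposes): rejecting gives the retailer an expected 0.65 × 105 = 68.25, so the supplier offers 68.25, keeping 231.75.

231.75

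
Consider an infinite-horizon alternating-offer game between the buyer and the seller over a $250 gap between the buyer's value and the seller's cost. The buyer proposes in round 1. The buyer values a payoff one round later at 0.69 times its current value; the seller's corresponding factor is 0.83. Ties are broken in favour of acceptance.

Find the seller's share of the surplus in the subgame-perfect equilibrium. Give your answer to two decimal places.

150.54

Let x be the buyer's share when the buyer proposes and y be the seller's share when the seller proposes.
The seller accepts iff offered ≥ 0.83·y, so x = 250 − 0.83y. Symmetrically y = 250 − 0.69x.
Substituting: x = 250 − 0.83(250 − 0.69x), giving x(1 − 0.69·0.83) = 250(1 − 0.83).
So x = 250 × 0.17 / 0.4273 ≈ 99.4617, and the seller receives 250 − x ≈ 150.5383.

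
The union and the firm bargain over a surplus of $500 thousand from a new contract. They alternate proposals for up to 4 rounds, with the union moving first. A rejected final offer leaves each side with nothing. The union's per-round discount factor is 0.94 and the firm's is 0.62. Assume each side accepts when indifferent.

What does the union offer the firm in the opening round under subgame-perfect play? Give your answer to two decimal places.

199.27

Round 4 (the firm proposes): rejection yields 0 for the union; the firm offers 0 and keeps 500.
Round 3 (the union proposes): the firm can get 500 next round, worth 0.62 × 500 = 310 now; the union offers that and keeps 190.
Round 2 (the firm proposes): the union can get 190 next round, worth 0.94 × 190 = 178.6 now; the firm offers that and keeps 321.4.
Round 1 (the union proposes): the firm can get 321.4 next round, worth 0.62 × 321.4 = 199.268 now; the union offers that and keeps 300.732.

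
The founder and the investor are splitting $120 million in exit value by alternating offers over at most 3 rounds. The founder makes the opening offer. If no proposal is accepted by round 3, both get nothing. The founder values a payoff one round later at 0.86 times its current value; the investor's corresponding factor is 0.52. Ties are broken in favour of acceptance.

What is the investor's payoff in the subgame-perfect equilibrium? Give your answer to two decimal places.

8.74

Round 3 (the founder proposes): rejection yields 0 for the investor; the founder offers 0 and keeps 120.
Round 2 (the investor proposes): the founder can get 120 next round, worth 0.86 × 120 = 103.2 now. The investor offers 103.2 and keeps 120 − 103.2 = 16.8.
Round 1 (the founder proposes): the investor can get 16.8 next round, worth 0.52 × 16.8 = 8.736 now; the founder offers that and keeps 111.264.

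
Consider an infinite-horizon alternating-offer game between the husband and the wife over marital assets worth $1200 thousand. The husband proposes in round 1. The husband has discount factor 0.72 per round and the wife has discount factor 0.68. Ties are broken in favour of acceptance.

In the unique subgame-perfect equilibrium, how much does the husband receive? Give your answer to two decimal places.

752.35

When the husband proposes, the wife accepts any offer worth at least 0.68 times what the wife would get by proposing next round; and vice versa.
This gives x = 1200 − 0.68y and y = 1200 − 0.72x, where x and y are each side's share when it proposes.
Hence (1 − 0.68·0.72)x = 1200(1 − 0.68), i.e. 0.5104·x = 384.
x ≈ 752.3511; the wife's share is 1200 − x ≈ 447.6489.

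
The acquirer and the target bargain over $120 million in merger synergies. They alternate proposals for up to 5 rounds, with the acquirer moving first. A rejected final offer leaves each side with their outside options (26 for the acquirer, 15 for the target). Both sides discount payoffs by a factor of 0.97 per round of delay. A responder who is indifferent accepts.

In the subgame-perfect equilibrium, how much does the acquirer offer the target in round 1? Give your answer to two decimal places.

20.06

Round 5 (the acquirer proposes): the target gets 15 if talks fail, so the acquirer offers 15 and keeps 105.
Round 4 (the target proposes): the acquirer can get 105 next round, worth 0.97 × 105 = 101.85 now. The target offers 101.85 and keeps 120 − 101.85 = 18.15.
Round 3 (the acquirer proposes): the target can get 18.15 next round, worth 0.97 × 18.15 = 17.6055 now; the acquirer offers that and keeps 102.3945.
Round 2 (the target proposes): the acquirer can get 102.3945 next round, worth 0.97 × 102.3945 = 99.322665 now; the target offers that and keeps 20.677335.
Round 1 (the acquirer proposes): the target can get 20.677335 next round, worth 0.97 × 20.677335 = 20.05701495 now; the acquirer offers that and keeps 99.94298505.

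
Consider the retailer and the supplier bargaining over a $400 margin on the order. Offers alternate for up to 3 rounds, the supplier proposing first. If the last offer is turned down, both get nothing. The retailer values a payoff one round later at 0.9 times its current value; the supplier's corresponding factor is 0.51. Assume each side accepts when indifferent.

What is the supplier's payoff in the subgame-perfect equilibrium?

Solve by backward induction from round 3.
Round 3 (the supplier proposes): the retailer will accept anything ≥ 0, so the supplier offers 0 and keeps 400.
Round 2 (the retailer proposes): the supplier can get 400 next round, worth 0.51 × 400 = 204 now; the retailer offers that and keeps 196.
Round 1 (the supplier proposes): the retailer can get 196 next round, worth 0.9 × 196 = 176.4 now; the supplier offers that and keeps 223.6.

223.6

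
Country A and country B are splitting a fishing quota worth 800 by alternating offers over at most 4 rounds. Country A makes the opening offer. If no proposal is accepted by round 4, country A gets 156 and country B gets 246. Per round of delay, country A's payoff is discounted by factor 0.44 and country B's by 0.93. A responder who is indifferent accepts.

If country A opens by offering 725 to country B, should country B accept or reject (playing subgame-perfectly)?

Accept

Round 4 (country B proposes): country A gets 156 if talks fail, so country B offers 156 and keeps 644.
Round 3 (country A proposes): country B can get 644 next round, worth 0.93 × 644 = 598.92 now. Country A offers 598.92 and keeps 800 − 598.92 = 201.08.
Round 2 (country B proposes): country A can get 201.08 next round, worth 0.44 × 201.08 = 88.4752 now, so country B offers 88.4752, keeping 711.5248.
So by rejecting in round 1, country B gets 711.5248 next round, worth 0.93 × 711.5248 = 661.718064 now.
Offer 725 ≥ 661.718064, so country B accepts.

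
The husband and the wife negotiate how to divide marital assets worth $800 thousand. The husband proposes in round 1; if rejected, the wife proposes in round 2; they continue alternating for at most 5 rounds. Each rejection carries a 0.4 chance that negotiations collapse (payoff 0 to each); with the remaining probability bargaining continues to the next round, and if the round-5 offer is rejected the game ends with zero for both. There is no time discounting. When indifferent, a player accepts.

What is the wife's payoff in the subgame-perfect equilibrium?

261.12

Round 5 (the husband proposes): the wife will accept anything ≥ 0, so the husband offers 0 and keeps 800.
Round 4 (the wife proposes): rejecting gives the husband an expected 0.6 × 800 = 480. The wife offers 480 and keeps 800 − 480 = 320.
Round 3 (the husband proposes): rejecting gives the wife an expected 0.6 × 320 = 192. The husband offers 192 and keeps 800 − 192 = 608.
Round 2 (the wife proposes): rejecting gives the husband an expected 0.6 × 608 = 364.8; the wife offers that and keeps 435.2.
Round 1 (the husband proposes): rejecting gives the wife an expected 0.6 × 435.2 = 261.12; the husband offers that and keeps 538.88.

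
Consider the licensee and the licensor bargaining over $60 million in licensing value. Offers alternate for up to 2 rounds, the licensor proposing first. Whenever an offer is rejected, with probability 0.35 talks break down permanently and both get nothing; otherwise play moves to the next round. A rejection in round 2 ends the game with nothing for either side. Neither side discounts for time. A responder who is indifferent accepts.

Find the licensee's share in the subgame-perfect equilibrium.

39

Round 2 (the licensee proposes): rejection yields 0 for the licensor; the licensee offers 0 and keeps 60.
Round 1 (the licensor proposes): rejecting gives the licensee an expected 0.65 × 60 = 39, so the licensor offers 39, keeping 21.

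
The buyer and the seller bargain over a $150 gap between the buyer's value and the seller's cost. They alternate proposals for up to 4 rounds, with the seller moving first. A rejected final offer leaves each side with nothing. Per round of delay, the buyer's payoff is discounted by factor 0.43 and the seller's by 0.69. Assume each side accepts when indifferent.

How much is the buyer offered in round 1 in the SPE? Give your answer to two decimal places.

Round 4 (the buyer proposes): the seller will accept anything ≥ 0, so the buyer offers 0 and keeps 150.
Round 3 (the seller proposes): the buyer can get 150 next round, worth 0.43 × 150 = 64.5 now; the seller offers that and keeps 85.5.
Round 2 (the buyer proposes): the seller can get 85.5 next round, worth 0.69 × 85.5 = 58.995 now, so the buyer offers 58.995, keeping 91.005.
Round 1 (the seller proposes): the buyer can get 91.005 next round, worth 0.43 × 91.005 = 39.13215 now, so the seller offers 39.13215, keeping 110.86785.

39.13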